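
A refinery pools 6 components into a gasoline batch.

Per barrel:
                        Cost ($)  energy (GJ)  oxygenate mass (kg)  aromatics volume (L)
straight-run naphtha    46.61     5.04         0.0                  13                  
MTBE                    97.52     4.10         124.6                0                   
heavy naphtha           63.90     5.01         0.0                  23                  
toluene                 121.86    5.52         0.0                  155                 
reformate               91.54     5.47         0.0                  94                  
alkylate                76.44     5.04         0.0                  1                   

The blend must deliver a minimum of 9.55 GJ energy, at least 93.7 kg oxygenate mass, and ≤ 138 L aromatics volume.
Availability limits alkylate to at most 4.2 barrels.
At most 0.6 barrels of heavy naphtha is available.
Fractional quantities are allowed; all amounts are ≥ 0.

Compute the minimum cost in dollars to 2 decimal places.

Let x1 = barrels of straight-run naphtha, x2 = barrels of MTBE, x3 = barrels of heavy naphtha, x4 = barrels of toluene, x5 = barrels of reformate, x6 = barrels of alkylate.
Minimize 46.61x1 + 97.52x2 + 63.9x3 + 121.86x4 + 91.54x5 + 76.44x6 s.t.:
  5.04x1 + 4.1x2 + 5.01x3 + 5.52x4 + 5.47x5 + 5.04x6 ≥ 9.55   (energy)
  124.6x2 ≥ 93.7   (oxygenate mass)
  13x1 + 23x3 + 155x4 + 94x5 + 1x6 ≤ 138   (aromatics volume)
  x6 ≤ 4.2
  x3 ≤ 0.6
  x1, x2, x3, x4, x5, x6 ≥ 0.
The cheapest feasible vertex uses only straight-run naphtha, MTBE; heavy naphtha, toluene, reformate, alkylate are not used. The energy and oxygenate mass requirements are met with equality.
That vertex is x1 = 1.283, x2 = 0.752.
Objective = 46.61·1.283 + 97.52·0.752 = 133.1357.

$133.14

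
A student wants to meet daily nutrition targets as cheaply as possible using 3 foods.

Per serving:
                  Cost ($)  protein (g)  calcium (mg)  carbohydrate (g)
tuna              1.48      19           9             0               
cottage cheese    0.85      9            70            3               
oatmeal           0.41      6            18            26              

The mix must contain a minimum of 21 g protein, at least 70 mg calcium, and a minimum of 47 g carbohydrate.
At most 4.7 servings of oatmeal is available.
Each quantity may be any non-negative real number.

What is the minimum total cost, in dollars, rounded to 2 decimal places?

Let x1 = servings of tuna, x2 = servings of cottage cheese, x3 = servings of oatmeal.
min 1.48x1 + 0.85x2 + 0.41x3 with:
  19x1 + 9x2 + 6x3 ≥ 21   (protein)
  9x1 + 70x2 + 18x3 ≥ 70   (calcium)
  3x2 + 26x3 ≥ 47   (carbohydrate)
  x3 ≤ 4.7
  x1, x2, x3 ≥ 0.
At the optimum only cottage cheese, oatmeal are positive (tuna = 0). The protein and calcium requirements are met with equality.
Optimal quantities: cottage cheese = 0.1628 servings, oatmeal = 3.256 servings.
Total cost: 0.85·0.1628 + 0.41·3.256 = 1.4733.

$1.47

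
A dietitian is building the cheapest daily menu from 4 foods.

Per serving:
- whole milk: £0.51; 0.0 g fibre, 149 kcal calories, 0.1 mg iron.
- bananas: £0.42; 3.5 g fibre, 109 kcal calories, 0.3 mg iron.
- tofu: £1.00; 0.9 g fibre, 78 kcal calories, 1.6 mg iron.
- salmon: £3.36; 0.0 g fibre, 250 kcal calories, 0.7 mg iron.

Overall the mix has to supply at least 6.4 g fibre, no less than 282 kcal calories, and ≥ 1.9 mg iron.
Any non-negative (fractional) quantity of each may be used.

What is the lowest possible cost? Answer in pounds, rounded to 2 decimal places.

£1.65

This is a linear program. Let x1 = servings of whole milk, x2 = servings of bananas, x3 = servings of tofu, x4 = servings of salmon.
min 0.51x1 + 0.42x2 + 1x3 + 3.36x4 with:
  3.5x2 + 0.9x3 ≥ 6.4   (fibre)
  149x1 + 109x2 + 78x3 + 250x4 ≥ 282   (calories)
  0.1x1 + 0.3x2 + 1.6x3 + 0.7x4 ≥ 1.9   (iron)
  x1, x2, x3, x4 ≥ 0.
The optimal basis is {bananas, tofu}; whole milk, salmon drop out. The calories and iron requirements are met with equality.
So bananas = 2.007 servings, tofu = 0.8113 servings.
Objective = 0.42·2.007 + 1·0.8113 = 1.6542.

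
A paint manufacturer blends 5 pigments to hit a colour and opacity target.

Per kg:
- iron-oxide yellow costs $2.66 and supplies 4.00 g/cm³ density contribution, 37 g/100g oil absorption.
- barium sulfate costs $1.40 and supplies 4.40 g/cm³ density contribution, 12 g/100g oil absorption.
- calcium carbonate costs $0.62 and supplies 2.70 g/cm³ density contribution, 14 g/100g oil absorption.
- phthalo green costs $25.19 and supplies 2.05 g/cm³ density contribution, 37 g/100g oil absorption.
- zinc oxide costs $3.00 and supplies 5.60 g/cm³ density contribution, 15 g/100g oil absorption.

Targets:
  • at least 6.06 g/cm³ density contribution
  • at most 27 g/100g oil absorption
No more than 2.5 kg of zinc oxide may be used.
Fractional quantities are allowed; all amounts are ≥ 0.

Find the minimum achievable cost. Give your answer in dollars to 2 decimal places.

$1.55

This is a linear program. Let x1 = kg of iron-oxide yellow, x2 = kg of barium sulfate, x3 = kg of calcium carbonate, x4 = kg of phthalo green, x5 = kg of zinc oxide.
min 2.66x1 + 1.4x2 + 0.62x3 + 25.19x4 + 3x5 s.t.:
  4x1 + 4.4x2 + 2.7x3 + 2.05x4 + 5.6x5 ≥ 6.06   (density contribution)
  37x1 + 12x2 + 14x3 + 37x4 + 15x5 ≤ 27   (oil absorption)
  x5 ≤ 2.5
  x1, x2, x3, x4, x5 ≥ 0.
The minimum-cost mix takes nothing from iron-oxide yellow, phthalo green, zinc oxide — only barium sulfate, calcium carbonate. There the density contribution and oil absorption constraints are tight.
So barium sulfate = 0.4089 kg, calcium carbonate = 1.578 kg.
Cost = 1.4·0.4089 + 0.62·1.578 = 1.5508.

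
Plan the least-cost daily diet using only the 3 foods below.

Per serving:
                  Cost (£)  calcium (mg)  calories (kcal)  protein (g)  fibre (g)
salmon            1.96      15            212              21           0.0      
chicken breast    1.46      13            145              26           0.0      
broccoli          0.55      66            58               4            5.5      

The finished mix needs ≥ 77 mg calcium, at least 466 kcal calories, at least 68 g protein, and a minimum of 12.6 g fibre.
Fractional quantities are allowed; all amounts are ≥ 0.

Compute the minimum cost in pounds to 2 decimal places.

£4.61

Let x1 = servings of salmon, x2 = servings of chicken breast, x3 = servings of broccoli.
Minimise 1.96x1 + 1.46x2 + 0.55x3 with:
  15x1 + 13x2 + 66x3 ≥ 77   (calcium)
  212x1 + 145x2 + 58x3 ≥ 466   (calories)
  21x1 + 26x2 + 4x3 ≥ 68   (protein)
  5.5x3 ≥ 12.6   (fibre)
  x1, x2, x3 ≥ 0.
All 3 inputs are positive at the optimum. The calories, protein, fibre requirements are met with equality.
That vertex is x1 = 0.05271, x2 = 2.2204, x3 = 2.2909.
Total cost: 1.96·0.05271 + 1.46·2.2204 + 0.55·2.2909 = 4.6051.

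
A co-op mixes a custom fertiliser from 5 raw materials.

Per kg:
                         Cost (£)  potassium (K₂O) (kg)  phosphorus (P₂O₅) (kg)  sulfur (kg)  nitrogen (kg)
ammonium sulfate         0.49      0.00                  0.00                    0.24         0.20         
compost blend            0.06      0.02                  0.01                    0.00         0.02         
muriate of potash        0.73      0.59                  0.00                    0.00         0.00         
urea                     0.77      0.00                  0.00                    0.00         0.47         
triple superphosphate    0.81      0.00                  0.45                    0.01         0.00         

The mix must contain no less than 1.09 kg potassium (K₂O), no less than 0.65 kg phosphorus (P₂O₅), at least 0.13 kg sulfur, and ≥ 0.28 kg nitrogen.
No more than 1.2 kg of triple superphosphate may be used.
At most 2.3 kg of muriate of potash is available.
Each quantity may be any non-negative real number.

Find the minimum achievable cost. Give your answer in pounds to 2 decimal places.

£2.95

Set it up as a linear program. Let x1 = kg of ammonium sulfate, x2 = kg of compost blend, x3 = kg of muriate of potash, x4 = kg of urea, x5 = kg of triple superphosphate.
Minimize 0.49x1 + 0.06x2 + 0.73x3 + 0.77x4 + 0.81x5 with:
  0.02x2 + 0.59x3 ≥ 1.09   (potassium (K₂O))
  0.01x2 + 0.45x5 ≥ 0.65   (phosphorus (P₂O₅))
  0.24x1 + 0.01x5 ≥ 0.13   (sulfur)
  0.2x1 + 0.02x2 + 0.47x4 ≥ 0.28   (nitrogen)
  x5 ≤ 1.2
  x3 ≤ 2.3
  x1, x2, x3, x4, x5 ≥ 0.
At the optimum only ammonium sulfate, compost blend, muriate of potash, triple superphosphate are positive (urea = 0). There the potassium (K₂O), phosphorus (P₂O₅), sulfur, the triple superphosphate cap constraints are tight.
So ammonium sulfate = 0.4917 kg, compost blend = 11 kg, muriate of potash = 1.475 kg, triple superphosphate = 1.2 kg.
Objective = 0.49·0.4917 + 0.06·11 + 0.73·1.475 + 0.81·1.2 = 2.9497.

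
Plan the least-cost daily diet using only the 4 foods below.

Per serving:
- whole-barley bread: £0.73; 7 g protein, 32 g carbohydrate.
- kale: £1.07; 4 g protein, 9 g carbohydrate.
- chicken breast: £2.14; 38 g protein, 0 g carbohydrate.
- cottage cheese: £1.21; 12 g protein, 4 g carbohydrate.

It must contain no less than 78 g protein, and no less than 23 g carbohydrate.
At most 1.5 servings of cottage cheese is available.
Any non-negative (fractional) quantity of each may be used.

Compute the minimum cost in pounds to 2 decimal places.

£4.63

Set it up as a linear program. Let x1 = servings of whole-barley bread, x2 = servings of kale, x3 = servings of chicken breast, x4 = servings of cottage cheese.
Minimise 0.73x1 + 1.07x2 + 2.14x3 + 1.21x4 subject to:
  7x1 + 4x2 + 38x3 + 12x4 ≥ 78   (protein)
  32x1 + 9x2 + 4x4 ≥ 23   (carbohydrate)
  x4 ≤ 1.5
  x1, x2, x3, x4 ≥ 0.
The optimal basis is {whole-barley bread, chicken breast}; kale, cottage cheese drop out. There the protein and carbohydrate constraints are tight.
Solving gives x1 = 0.7188, x3 = 1.92.
Hence cost = 0.73·0.7188 + 2.14·1.92 = £4.6335.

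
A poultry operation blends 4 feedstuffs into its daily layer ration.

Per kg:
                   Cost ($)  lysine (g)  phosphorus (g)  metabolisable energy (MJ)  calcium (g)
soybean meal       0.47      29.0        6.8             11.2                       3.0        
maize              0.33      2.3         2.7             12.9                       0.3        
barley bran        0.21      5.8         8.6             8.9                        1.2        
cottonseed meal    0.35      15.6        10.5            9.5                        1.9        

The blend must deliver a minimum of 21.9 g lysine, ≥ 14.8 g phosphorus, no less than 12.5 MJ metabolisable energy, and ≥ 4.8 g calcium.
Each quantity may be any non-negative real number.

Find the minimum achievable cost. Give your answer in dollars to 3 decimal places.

$0.767

Let x1 = kg of soybean meal, x2 = kg of maize, x3 = kg of barley bran, x4 = kg of cottonseed meal.
Minimise 0.47x1 + 0.33x2 + 0.21x3 + 0.35x4 subject to:
  29x1 + 2.3x2 + 5.8x3 + 15.6x4 ≥ 21.9   (lysine)
  6.8x1 + 2.7x2 + 8.6x3 + 10.5x4 ≥ 14.8   (phosphorus)
  11.2x1 + 12.9x2 + 8.9x3 + 9.5x4 ≥ 12.5   (metabolisable energy)
  3x1 + 0.3x2 + 1.2x3 + 1.9x4 ≥ 4.8   (calcium)
  x1, x2, x3, x4 ≥ 0.
The optimal basis is {soybean meal, barley bran}; maize, cottonseed meal drop out. There the phosphorus and calcium constraints are tight.
Optimal quantities: soybean meal = 1.333 kg, barley bran = 0.6667 kg.
Hence cost = 0.47·1.333 + 0.21·0.6667 = $0.76652.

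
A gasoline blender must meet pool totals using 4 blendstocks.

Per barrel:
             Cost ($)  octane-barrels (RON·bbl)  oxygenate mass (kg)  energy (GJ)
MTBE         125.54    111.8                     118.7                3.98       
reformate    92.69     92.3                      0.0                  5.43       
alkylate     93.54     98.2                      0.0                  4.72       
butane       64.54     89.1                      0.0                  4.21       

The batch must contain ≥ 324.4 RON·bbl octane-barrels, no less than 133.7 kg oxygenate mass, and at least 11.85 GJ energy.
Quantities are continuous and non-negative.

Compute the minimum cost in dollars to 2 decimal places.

Let x1 = barrels of MTBE, x2 = barrels of reformate, x3 = barrels of alkylate, x4 = barrels of butane.
Minimize 125.54x1 + 92.69x2 + 93.54x3 + 64.54x4 with:
  111.8x1 + 92.3x2 + 98.2x3 + 89.1x4 ≥ 324.4   (octane-barrels)
  118.7x1 ≥ 133.7   (oxygenate mass)
  3.98x1 + 5.43x2 + 4.72x3 + 4.21x4 ≥ 11.85   (energy)
  x1, x2, x3, x4 ≥ 0.
At the optimum only MTBE, butane are positive (reformate, alkylate = 0). Binding constraints: octane-barrels and oxygenate mass.
Solving gives x1 = 1.1264, x4 = 2.2275.
Hence cost = 125.54·1.1264 + 64.54·2.2275 = $285.1711.

$285.17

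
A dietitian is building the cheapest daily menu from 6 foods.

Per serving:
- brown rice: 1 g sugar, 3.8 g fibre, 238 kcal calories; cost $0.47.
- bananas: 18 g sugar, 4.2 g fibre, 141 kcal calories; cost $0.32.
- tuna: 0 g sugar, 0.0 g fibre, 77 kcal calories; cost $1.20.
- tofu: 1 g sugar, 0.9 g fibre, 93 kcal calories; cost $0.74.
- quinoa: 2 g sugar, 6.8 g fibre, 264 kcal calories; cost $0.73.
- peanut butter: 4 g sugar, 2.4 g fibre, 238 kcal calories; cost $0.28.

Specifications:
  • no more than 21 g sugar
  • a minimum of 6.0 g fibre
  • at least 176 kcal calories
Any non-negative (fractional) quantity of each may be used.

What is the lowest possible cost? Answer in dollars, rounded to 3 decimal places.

$0.494

Treat it as an LP. Let x1 = servings of brown rice, x2 = servings of bananas, x3 = servings of tuna, x4 = servings of tofu, x5 = servings of quinoa, x6 = servings of peanut butter.
Minimise 0.47x1 + 0.32x2 + 1.2x3 + 0.74x4 + 0.73x5 + 0.28x6 s.t.:
  1x1 + 18x2 + 1x4 + 2x5 + 4x6 ≤ 21   (sugar)
  3.8x1 + 4.2x2 + 0.9x4 + 6.8x5 + 2.4x6 ≥ 6   (fibre)
  238x1 + 141x2 + 77x3 + 93x4 + 264x5 + 238x6 ≥ 176   (calories)
  x1, x2, x3, x4, x5, x6 ≥ 0.
The minimum-cost mix takes nothing from brown rice, tuna, tofu, peanut butter — only bananas, quinoa. Binding constraints: sugar and fibre.
That vertex is x2 = 1.147, x5 = 0.1737.
Cost = 0.32·1.147 + 0.73·0.1737 = 0.49384.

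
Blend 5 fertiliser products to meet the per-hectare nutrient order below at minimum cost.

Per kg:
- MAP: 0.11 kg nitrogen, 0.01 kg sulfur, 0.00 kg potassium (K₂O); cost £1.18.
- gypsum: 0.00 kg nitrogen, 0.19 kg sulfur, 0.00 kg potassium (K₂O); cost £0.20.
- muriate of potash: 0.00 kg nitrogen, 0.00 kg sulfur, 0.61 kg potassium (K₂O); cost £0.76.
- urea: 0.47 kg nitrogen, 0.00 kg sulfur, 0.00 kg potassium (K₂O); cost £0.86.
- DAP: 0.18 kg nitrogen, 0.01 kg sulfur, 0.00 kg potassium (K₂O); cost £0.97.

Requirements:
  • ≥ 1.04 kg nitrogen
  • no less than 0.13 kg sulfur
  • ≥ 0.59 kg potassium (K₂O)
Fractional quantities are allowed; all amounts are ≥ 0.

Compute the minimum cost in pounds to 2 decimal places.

This is a linear program. Let x1 = kg of MAP, x2 = kg of gypsum, x3 = kg of muriate of potash, x4 = kg of urea, x5 = kg of DAP.
min 1.18x1 + 0.2x2 + 0.76x3 + 0.86x4 + 0.97x5 subject to:
  0.11x1 + 0.47x4 + 0.18x5 ≥ 1.04   (nitrogen)
  0.01x1 + 0.19x2 + 0.01x5 ≥ 0.13   (sulfur)
  0.61x3 ≥ 0.59   (potassium (K₂O))
  x1, x2, x3, x4, x5 ≥ 0.
The optimal basis is {gypsum, muriate of potash, urea}; MAP, DAP drop out. There the nitrogen, sulfur, potassium (K₂O) constraints are tight.
That vertex is x2 = 0.68421, x3 = 0.96721, x4 = 2.2128.
Total cost: 0.2·0.68421 + 0.76·0.96721 + 0.86·2.2128 = 2.7749.

£2.77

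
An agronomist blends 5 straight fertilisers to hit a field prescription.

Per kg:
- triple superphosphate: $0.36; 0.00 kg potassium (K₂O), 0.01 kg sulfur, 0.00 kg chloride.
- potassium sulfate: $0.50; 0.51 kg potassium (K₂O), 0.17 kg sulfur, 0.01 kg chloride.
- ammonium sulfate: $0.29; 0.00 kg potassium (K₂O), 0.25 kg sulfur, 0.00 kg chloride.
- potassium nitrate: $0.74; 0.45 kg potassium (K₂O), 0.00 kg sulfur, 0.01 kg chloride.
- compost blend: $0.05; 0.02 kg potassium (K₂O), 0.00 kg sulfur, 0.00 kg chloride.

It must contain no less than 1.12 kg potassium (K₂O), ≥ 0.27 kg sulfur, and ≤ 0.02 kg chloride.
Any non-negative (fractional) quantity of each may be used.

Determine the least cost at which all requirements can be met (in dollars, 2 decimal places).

$1.25

Set it up as a linear program. Let x1 = kg of triple superphosphate, x2 = kg of potassium sulfate, x3 = kg of ammonium sulfate, x4 = kg of potassium nitrate, x5 = kg of compost blend.
Minimise 0.36x1 + 0.5x2 + 0.29x3 + 0.74x4 + 0.05x5 s.t.:
  0.51x2 + 0.45x4 + 0.02x5 ≥ 1.12   (potassium (K₂O))
  0.01x1 + 0.17x2 + 0.25x3 ≥ 0.27   (sulfur)
  0.01x2 + 0.01x4 ≤ 0.02   (chloride)
  x1, x2, x3, x4, x5 ≥ 0.
The optimal basis is {potassium sulfate, compost blend}; triple superphosphate, ammonium sulfate, potassium nitrate drop out. The potassium (K₂O) and chloride requirements are met with equality.
So potassium sulfate = 2 kg, compost blend = 5 kg.
Hence cost = 0.5·2 + 0.05·5 = $1.2500.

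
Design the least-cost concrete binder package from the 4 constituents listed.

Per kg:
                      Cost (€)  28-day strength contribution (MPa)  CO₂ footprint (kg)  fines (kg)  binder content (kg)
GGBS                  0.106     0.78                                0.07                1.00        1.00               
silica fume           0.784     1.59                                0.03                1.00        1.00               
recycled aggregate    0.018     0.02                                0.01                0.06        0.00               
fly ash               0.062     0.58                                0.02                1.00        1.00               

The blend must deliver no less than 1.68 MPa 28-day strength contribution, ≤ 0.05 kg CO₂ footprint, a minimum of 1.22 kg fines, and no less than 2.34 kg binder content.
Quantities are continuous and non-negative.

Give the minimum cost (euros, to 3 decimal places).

Let x1 = kg of GGBS, x2 = kg of silica fume, x3 = kg of recycled aggregate, x4 = kg of fly ash.
Minimize 0.106x1 + 0.784x2 + 0.018x3 + 0.062x4 with:
  0.78x1 + 1.59x2 + 0.02x3 + 0.58x4 ≥ 1.68   (28-day strength contribution)
  0.07x1 + 0.03x2 + 0.01x3 + 0.02x4 ≤ 0.05   (CO₂ footprint)
  1x1 + 1x2 + 0.06x3 + 1x4 ≥ 1.22   (fines)
  1x1 + 1x2 + 1x4 ≥ 2.34   (binder content)
  x1, x2, x3, x4 ≥ 0.
The optimal basis is {silica fume, fly ash}; GGBS, recycled aggregate drop out. Binding constraints: 28-day strength contribution and CO₂ footprint.
That vertex is x2 = 0.3194, x4 = 2.021.
Hence cost = 0.784·0.3194 + 0.062·2.021 = €0.37571.

€0.376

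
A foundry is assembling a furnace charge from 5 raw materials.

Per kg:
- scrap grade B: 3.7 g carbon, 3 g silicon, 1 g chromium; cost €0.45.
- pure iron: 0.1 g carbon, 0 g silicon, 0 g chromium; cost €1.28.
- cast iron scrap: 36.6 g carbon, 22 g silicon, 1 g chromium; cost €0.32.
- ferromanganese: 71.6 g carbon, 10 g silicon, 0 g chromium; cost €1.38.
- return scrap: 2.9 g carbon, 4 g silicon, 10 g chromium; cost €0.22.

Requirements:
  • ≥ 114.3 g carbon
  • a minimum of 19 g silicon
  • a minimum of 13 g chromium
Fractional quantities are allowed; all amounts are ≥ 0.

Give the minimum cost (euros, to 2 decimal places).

Let x1 = kg of scrap grade B, x2 = kg of pure iron, x3 = kg of cast iron scrap, x4 = kg of ferromanganese, x5 = kg of return scrap.
min 0.45x1 + 1.28x2 + 0.32x3 + 1.38x4 + 0.22x5 subject to:
  3.7x1 + 0.1x2 + 36.6x3 + 71.6x4 + 2.9x5 ≥ 114.3   (carbon)
  3x1 + 22x3 + 10x4 + 4x5 ≥ 19   (silicon)
  1x1 + 1x3 + 10x5 ≥ 13   (chromium)
  x1, x2, x3, x4, x5 ≥ 0.
At the optimum only cast iron scrap, return scrap are positive (scrap grade B, pure iron, ferromanganese = 0). Binding constraints: carbon and chromium.
Solving gives x3 = 3.044, x5 = 0.9956.
Objective = 0.32·3.044 + 0.22·0.9956 = 1.1931.

€1.19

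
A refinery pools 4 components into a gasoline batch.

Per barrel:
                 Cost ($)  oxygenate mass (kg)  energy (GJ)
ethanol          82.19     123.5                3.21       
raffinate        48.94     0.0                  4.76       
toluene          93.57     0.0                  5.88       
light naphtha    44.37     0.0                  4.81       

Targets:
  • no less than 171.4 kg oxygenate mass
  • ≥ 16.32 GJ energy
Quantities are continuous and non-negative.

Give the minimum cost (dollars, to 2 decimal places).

$223.52

Treat it as an LP. Let x1 = barrels of ethanol, x2 = barrels of raffinate, x3 = barrels of toluene, x4 = barrels of light naphtha.
min 82.19x1 + 48.94x2 + 93.57x3 + 44.37x4 with:
  123.5x1 ≥ 171.4   (oxygenate mass)
  3.21x1 + 4.76x2 + 5.88x3 + 4.81x4 ≥ 16.32   (energy)
  x1, x2, x3, x4 ≥ 0.
The optimal basis is {ethanol, light naphtha}; raffinate, toluene drop out. There the oxygenate mass and energy constraints are tight.
That vertex is x1 = 1.3879, x4 = 2.4667.
Total cost: 82.19·1.3879 + 44.37·2.4667 = 223.5190.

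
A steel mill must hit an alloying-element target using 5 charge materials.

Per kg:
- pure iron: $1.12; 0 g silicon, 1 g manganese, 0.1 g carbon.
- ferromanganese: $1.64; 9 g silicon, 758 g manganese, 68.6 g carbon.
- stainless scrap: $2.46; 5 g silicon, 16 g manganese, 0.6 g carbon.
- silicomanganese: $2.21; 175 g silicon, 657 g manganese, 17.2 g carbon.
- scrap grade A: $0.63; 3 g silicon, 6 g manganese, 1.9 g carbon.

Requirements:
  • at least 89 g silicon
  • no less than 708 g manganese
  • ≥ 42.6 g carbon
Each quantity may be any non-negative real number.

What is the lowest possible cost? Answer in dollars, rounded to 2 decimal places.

$1.91

Let x1 = kg of pure iron, x2 = kg of ferromanganese, x3 = kg of stainless scrap, x4 = kg of silicomanganese, x5 = kg of scrap grade A.
Minimize 1.12x1 + 1.64x2 + 2.46x3 + 2.21x4 + 0.63x5 subject to:
  9x2 + 5x3 + 175x4 + 3x5 ≥ 89   (silicon)
  1x1 + 758x2 + 16x3 + 657x4 + 6x5 ≥ 708   (manganese)
  0.1x1 + 68.6x2 + 0.6x3 + 17.2x4 + 1.9x5 ≥ 42.6   (carbon)
  x1, x2, x3, x4, x5 ≥ 0.
At the optimum only ferromanganese, silicomanganese are positive (pure iron, stainless scrap, scrap grade A = 0). The silicon and manganese requirements are met with equality.
Optimal quantities: ferromanganese = 0.5162 kg, silicomanganese = 0.482 kg.
Total cost: 1.64·0.5162 + 2.21·0.482 = 1.9118.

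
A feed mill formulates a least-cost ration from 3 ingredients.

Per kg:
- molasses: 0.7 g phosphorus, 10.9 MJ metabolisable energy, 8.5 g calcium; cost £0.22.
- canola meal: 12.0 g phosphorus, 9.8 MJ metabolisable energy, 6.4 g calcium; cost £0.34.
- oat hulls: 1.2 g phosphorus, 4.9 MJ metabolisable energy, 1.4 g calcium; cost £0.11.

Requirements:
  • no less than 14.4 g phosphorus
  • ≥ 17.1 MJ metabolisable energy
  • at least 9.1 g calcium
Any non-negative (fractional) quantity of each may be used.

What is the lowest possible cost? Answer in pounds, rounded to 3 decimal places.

Let x1 = kg of molasses, x2 = kg of canola meal, x3 = kg of oat hulls.
min 0.22x1 + 0.34x2 + 0.11x3 s.t.:
  0.7x1 + 12x2 + 1.2x3 ≥ 14.4   (phosphorus)
  10.9x1 + 9.8x2 + 4.9x3 ≥ 17.1   (metabolisable energy)
  8.5x1 + 6.4x2 + 1.4x3 ≥ 9.1   (calcium)
  x1, x2, x3 ≥ 0.
The cheapest feasible vertex uses only molasses, canola meal; oat hulls is not used. The phosphorus and metabolisable energy requirements are met with equality.
So molasses = 0.51702 kg, canola meal = 1.1698 kg.
Total cost: 0.22·0.51702 + 0.34·1.1698 = 0.51148.

£0.511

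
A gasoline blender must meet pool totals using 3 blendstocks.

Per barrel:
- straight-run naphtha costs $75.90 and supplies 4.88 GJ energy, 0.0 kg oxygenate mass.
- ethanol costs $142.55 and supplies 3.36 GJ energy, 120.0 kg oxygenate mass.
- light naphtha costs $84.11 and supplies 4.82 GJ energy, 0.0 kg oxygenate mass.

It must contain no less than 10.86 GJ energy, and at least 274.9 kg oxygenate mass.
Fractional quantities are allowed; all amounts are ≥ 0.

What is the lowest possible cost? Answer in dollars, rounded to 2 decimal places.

$375.75

This is a linear program. Let x1 = barrels of straight-run naphtha, x2 = barrels of ethanol, x3 = barrels of light naphtha.
Minimize 75.9x1 + 142.55x2 + 84.11x3 with:
  4.88x1 + 3.36x2 + 4.82x3 ≥ 10.86   (energy)
  120x2 ≥ 274.9   (oxygenate mass)
  x1, x2, x3 ≥ 0.
The optimal basis is {straight-run naphtha, ethanol}; light naphtha drops out. The energy and oxygenate mass requirements are met with equality.
That vertex is x1 = 0.64811, x2 = 2.2908.
Objective = 75.9·0.64811 + 142.55·2.2908 = 375.7451.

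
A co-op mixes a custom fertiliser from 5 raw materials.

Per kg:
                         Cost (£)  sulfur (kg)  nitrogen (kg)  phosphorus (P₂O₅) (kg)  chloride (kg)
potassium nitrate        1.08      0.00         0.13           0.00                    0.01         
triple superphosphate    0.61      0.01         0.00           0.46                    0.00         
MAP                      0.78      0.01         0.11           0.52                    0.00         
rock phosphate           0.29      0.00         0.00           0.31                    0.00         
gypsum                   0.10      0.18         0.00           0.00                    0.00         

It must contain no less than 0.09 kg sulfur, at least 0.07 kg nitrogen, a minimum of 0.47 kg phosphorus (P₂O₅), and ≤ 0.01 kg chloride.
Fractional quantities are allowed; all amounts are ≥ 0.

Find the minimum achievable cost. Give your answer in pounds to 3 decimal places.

Let x1 = kg of potassium nitrate, x2 = kg of triple superphosphate, x3 = kg of MAP, x4 = kg of rock phosphate, x5 = kg of gypsum.
Minimize 1.08x1 + 0.61x2 + 0.78x3 + 0.29x4 + 0.1x5 with:
  0.01x2 + 0.01x3 + 0.18x5 ≥ 0.09   (sulfur)
  0.13x1 + 0.11x3 ≥ 0.07   (nitrogen)
  0.46x2 + 0.52x3 + 0.31x4 ≥ 0.47   (phosphorus (P₂O₅))
  0.01x1 ≤ 0.01   (chloride)
  x1, x2, x3, x4, x5 ≥ 0.
At the optimum only MAP, rock phosphate, gypsum are positive (potassium nitrate, triple superphosphate = 0). The sulfur, nitrogen, phosphorus (P₂O₅) requirements are met with equality.
That vertex is x3 = 0.6364, x4 = 0.4487, x5 = 0.4646.
Hence cost = 0.78·0.6364 + 0.29·0.4487 + 0.1·0.4646 = £0.67298.

£0.673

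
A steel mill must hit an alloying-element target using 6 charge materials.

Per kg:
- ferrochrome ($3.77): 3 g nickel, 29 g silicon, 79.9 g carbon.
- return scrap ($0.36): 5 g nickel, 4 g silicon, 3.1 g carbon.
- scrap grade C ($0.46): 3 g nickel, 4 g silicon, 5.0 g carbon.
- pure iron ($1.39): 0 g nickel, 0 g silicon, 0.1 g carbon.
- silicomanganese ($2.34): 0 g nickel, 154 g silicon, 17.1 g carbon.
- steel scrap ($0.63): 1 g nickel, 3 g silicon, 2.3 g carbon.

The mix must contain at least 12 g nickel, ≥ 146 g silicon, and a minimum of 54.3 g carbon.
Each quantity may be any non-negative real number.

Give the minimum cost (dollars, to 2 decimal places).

Set it up as a linear program. Let x1 = kg of ferrochrome, x2 = kg of return scrap, x3 = kg of scrap grade C, x4 = kg of pure iron, x5 = kg of silicomanganese, x6 = kg of steel scrap.
min 3.77x1 + 0.36x2 + 0.46x3 + 1.39x4 + 2.34x5 + 0.63x6 s.t.:
  3x1 + 5x2 + 3x3 + 1x6 ≥ 12   (nickel)
  29x1 + 4x2 + 4x3 + 154x5 + 3x6 ≥ 146   (silicon)
  79.9x1 + 3.1x2 + 5x3 + 0.1x4 + 17.1x5 + 2.3x6 ≥ 54.3   (carbon)
  x1, x2, x3, x4, x5, x6 ≥ 0.
The optimal basis is {ferrochrome, return scrap, silicomanganese}; scrap grade C, pure iron, steel scrap drop out. The nickel, silicon, carbon requirements are met with equality.
So ferrochrome = 0.4224 kg, return scrap = 2.147 kg, silicomanganese = 0.8128 kg.
Objective = 3.77·0.4224 + 0.36·2.147 + 2.34·0.8128 = 4.2673.

$4.27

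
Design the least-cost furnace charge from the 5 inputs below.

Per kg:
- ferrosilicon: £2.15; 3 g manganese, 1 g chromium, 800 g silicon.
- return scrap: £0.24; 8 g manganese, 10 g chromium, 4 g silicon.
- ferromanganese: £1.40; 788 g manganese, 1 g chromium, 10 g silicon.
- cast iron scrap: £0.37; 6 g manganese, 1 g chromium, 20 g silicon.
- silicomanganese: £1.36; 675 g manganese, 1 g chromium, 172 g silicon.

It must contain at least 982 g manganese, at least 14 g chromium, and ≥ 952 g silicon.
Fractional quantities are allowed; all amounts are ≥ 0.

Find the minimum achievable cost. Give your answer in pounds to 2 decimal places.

Set it up as a linear program. Let x1 = kg of ferrosilicon, x2 = kg of return scrap, x3 = kg of ferromanganese, x4 = kg of cast iron scrap, x5 = kg of silicomanganese.
min 2.15x1 + 0.24x2 + 1.4x3 + 0.37x4 + 1.36x5 s.t.:
  3x1 + 8x2 + 788x3 + 6x4 + 675x5 ≥ 982   (manganese)
  1x1 + 10x2 + 1x3 + 1x4 + 1x5 ≥ 14   (chromium)
  800x1 + 4x2 + 10x3 + 20x4 + 172x5 ≥ 952   (silicon)
  x1, x2, x3, x4, x5 ≥ 0.
The optimal basis is {ferrosilicon, return scrap, silicomanganese}; ferromanganese, cast iron scrap drop out. The manganese, chromium, silicon requirements are met with equality.
That vertex is x1 = 0.8752, x2 = 1.169, x5 = 1.437.
Total cost: 2.15·0.8752 + 0.24·1.169 + 1.36·1.437 = 4.1166.

£4.12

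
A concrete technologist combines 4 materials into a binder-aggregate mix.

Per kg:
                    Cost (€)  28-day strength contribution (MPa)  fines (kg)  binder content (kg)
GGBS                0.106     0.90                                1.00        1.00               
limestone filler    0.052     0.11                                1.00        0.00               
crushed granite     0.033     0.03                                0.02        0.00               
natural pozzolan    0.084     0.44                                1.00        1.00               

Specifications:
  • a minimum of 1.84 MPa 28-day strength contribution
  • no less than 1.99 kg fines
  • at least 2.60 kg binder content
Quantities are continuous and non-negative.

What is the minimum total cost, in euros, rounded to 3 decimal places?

Treat it as an LP. Let x1 = kg of GGBS, x2 = kg of limestone filler, x3 = kg of crushed granite, x4 = kg of natural pozzolan.
Minimise 0.106x1 + 0.052x2 + 0.033x3 + 0.084x4 with:
  0.9x1 + 0.11x2 + 0.03x3 + 0.44x4 ≥ 1.84   (28-day strength contribution)
  1x1 + 1x2 + 0.02x3 + 1x4 ≥ 1.99   (fines)
  1x1 + 1x4 ≥ 2.6   (binder content)
  x1, x2, x3, x4 ≥ 0.
At the optimum only GGBS, natural pozzolan are positive (limestone filler, crushed granite = 0). The 28-day strength contribution and binder content requirements are met with equality.
Optimal quantities: GGBS = 1.513 kg, natural pozzolan = 1.087 kg.
Cost = 0.106·1.513 + 0.084·1.087 = 0.25169.

€0.252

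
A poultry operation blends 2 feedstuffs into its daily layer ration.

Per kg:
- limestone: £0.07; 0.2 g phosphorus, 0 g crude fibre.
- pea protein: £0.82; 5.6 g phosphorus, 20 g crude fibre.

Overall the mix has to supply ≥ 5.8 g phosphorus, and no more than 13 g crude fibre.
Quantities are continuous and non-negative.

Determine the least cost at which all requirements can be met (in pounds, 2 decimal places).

£1.29

Treat it as an LP. Let x1 = kg of limestone, x2 = kg of pea protein.
Minimize 0.07x1 + 0.82x2 subject to:
  0.2x1 + 5.6x2 ≥ 5.8   (phosphorus)
  20x2 ≤ 13   (crude fibre)
  x1, x2 ≥ 0.
Both inputs are positive at the optimum. There the phosphorus and crude fibre constraints are tight.
Optimal quantities: limestone = 10.8 kg, pea protein = 0.65 kg.
Objective = 0.07·10.8 + 0.82·0.65 = 1.2890.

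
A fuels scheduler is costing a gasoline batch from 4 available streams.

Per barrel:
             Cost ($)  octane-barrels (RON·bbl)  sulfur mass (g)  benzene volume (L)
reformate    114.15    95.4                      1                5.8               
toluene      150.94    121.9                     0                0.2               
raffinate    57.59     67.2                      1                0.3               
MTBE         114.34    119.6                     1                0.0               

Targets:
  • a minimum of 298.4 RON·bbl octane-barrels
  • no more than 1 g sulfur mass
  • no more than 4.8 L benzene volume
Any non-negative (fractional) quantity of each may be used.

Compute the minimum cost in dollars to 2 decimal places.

Let x1 = barrels of reformate, x2 = barrels of toluene, x3 = barrels of raffinate, x4 = barrels of MTBE.
min 114.15x1 + 150.94x2 + 57.59x3 + 114.34x4 with:
  95.4x1 + 121.9x2 + 67.2x3 + 119.6x4 ≥ 298.4   (octane-barrels)
  1x1 + 1x3 + 1x4 ≤ 1   (sulfur mass)
  5.8x1 + 0.2x2 + 0.3x3 ≤ 4.8   (benzene volume)
  x1, x2, x3, x4 ≥ 0.
The optimal basis is {toluene, MTBE}; reformate, raffinate drop out. There the octane-barrels and sulfur mass constraints are tight.
Solving gives x2 = 1.4668, x4 = 1.
Total cost: 150.94·1.4668 + 114.34·1 = 335.7388.

$335.74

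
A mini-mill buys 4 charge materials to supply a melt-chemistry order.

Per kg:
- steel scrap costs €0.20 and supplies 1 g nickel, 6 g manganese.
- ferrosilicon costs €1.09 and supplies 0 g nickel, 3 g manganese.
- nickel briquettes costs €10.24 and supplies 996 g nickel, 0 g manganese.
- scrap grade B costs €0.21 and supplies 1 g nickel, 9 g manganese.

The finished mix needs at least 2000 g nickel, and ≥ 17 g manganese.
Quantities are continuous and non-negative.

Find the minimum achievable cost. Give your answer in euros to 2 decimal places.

€20.94

Treat it as an LP. Let x1 = kg of steel scrap, x2 = kg of ferrosilicon, x3 = kg of nickel briquettes, x4 = kg of scrap grade B.
Minimise 0.2x1 + 1.09x2 + 10.24x3 + 0.21x4 s.t.:
  1x1 + 996x3 + 1x4 ≥ 2000   (nickel)
  6x1 + 3x2 + 9x4 ≥ 17   (manganese)
  x1, x2, x3, x4 ≥ 0.
The optimal basis is {nickel briquettes, scrap grade B}; steel scrap, ferrosilicon drop out. There the nickel and manganese constraints are tight.
So nickel briquettes = 2.006 kg, scrap grade B = 1.889 kg.
Cost = 10.24·2.006 + 0.21·1.889 = 20.9381.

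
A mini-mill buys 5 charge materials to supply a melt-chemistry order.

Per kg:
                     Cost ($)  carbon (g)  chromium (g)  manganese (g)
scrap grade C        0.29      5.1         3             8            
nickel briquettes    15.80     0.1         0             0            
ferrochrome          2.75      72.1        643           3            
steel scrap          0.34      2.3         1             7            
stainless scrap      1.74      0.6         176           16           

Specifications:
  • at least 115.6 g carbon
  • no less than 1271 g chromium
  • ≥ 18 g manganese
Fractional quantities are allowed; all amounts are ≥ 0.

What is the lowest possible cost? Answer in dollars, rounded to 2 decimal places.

This is a linear program. Let x1 = kg of scrap grade C, x2 = kg of nickel briquettes, x3 = kg of ferrochrome, x4 = kg of steel scrap, x5 = kg of stainless scrap.
Minimise 0.29x1 + 15.8x2 + 2.75x3 + 0.34x4 + 1.74x5 with:
  5.1x1 + 0.1x2 + 72.1x3 + 2.3x4 + 0.6x5 ≥ 115.6   (carbon)
  3x1 + 643x3 + 1x4 + 176x5 ≥ 1271   (chromium)
  8x1 + 3x3 + 7x4 + 16x5 ≥ 18   (manganese)
  x1, x2, x3, x4, x5 ≥ 0.
The minimum-cost mix takes nothing from nickel briquettes, steel scrap, stainless scrap — only scrap grade C, ferrochrome. Binding constraints: chromium and manganese.
So scrap grade C = 1.5114 kg, ferrochrome = 1.9696 kg.
Hence cost = 0.29·1.5114 + 2.75·1.9696 = $5.8547.

$5.85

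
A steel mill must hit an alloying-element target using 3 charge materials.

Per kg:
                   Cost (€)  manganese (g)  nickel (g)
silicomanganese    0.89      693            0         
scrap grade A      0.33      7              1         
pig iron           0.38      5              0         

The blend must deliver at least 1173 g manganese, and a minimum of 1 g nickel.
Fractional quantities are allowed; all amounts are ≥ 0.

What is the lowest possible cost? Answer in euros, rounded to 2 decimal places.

€1.83

Let x1 = kg of silicomanganese, x2 = kg of scrap grade A, x3 = kg of pig iron.
min 0.89x1 + 0.33x2 + 0.38x3 subject to:
  693x1 + 7x2 + 5x3 ≥ 1173   (manganese)
  1x2 ≥ 1   (nickel)
  x1, x2, x3 ≥ 0.
The cheapest feasible vertex uses only silicomanganese, scrap grade A; pig iron is not used. Binding constraints: manganese and nickel.
Optimal quantities: silicomanganese = 1.683 kg, scrap grade A = 1 kg.
Total cost: 0.89·1.683 + 0.33·1 = 1.8279.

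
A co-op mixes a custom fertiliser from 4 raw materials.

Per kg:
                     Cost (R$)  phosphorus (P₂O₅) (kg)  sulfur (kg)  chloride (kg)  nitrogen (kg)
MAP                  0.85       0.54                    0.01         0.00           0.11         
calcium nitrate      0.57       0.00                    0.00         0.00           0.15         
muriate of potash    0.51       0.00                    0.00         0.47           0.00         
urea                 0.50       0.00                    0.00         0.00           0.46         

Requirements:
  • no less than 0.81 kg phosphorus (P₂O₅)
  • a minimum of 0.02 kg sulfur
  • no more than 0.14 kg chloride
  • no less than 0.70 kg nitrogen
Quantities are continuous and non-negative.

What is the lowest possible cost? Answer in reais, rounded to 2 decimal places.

R$2.22

This is a linear program. Let x1 = kg of MAP, x2 = kg of calcium nitrate, x3 = kg of muriate of potash, x4 = kg of urea.
min 0.85x1 + 0.57x2 + 0.51x3 + 0.5x4 with:
  0.54x1 ≥ 0.81   (phosphorus (P₂O₅))
  0.01x1 ≥ 0.02   (sulfur)
  0.47x3 ≤ 0.14   (chloride)
  0.11x1 + 0.15x2 + 0.46x4 ≥ 0.7   (nitrogen)
  x1, x2, x3, x4 ≥ 0.
The cheapest feasible vertex uses only MAP, urea; calcium nitrate, muriate of potash are not used. There the sulfur and nitrogen constraints are tight.
Optimal quantities: MAP = 2 kg, urea = 1.043 kg.
Cost = 0.85·2 + 0.5·1.043 = 2.2215.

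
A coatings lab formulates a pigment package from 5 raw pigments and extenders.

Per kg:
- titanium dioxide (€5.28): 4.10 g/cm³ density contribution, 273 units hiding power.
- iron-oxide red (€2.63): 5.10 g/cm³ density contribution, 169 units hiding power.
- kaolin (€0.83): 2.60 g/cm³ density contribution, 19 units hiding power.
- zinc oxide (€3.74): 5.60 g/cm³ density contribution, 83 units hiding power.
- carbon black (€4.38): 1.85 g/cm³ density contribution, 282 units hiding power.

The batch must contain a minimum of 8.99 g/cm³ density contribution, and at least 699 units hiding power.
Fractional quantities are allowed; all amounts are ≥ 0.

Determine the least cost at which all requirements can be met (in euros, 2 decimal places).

€10.86

Set it up as a linear program. Let x1 = kg of titanium dioxide, x2 = kg of iron-oxide red, x3 = kg of kaolin, x4 = kg of zinc oxide, x5 = kg of carbon black.
min 5.28x1 + 2.63x2 + 0.83x3 + 3.74x4 + 4.38x5 subject to:
  4.1x1 + 5.1x2 + 2.6x3 + 5.6x4 + 1.85x5 ≥ 8.99   (density contribution)
  273x1 + 169x2 + 19x3 + 83x4 + 282x5 ≥ 699   (hiding power)
  x1, x2, x3, x4, x5 ≥ 0.
The minimum-cost mix takes nothing from titanium dioxide, kaolin, zinc oxide — only iron-oxide red, carbon black. Binding constraints: density contribution and hiding power.
Optimal quantities: iron-oxide red = 1.103 kg, carbon black = 1.817 kg.
Total cost: 2.63·1.103 + 4.38·1.817 = 10.8594.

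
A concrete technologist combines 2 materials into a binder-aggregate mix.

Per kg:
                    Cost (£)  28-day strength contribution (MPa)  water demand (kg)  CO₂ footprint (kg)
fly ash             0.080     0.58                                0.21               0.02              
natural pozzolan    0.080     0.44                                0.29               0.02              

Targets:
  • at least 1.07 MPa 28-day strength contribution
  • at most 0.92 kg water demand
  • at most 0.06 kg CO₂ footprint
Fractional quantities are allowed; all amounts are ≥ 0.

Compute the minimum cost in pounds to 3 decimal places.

This is a linear program. Let x1 = kg of fly ash, x2 = kg of natural pozzolan.
min 0.08x1 + 0.08x2 subject to:
  0.58x1 + 0.44x2 ≥ 1.07   (28-day strength contribution)
  0.21x1 + 0.29x2 ≤ 0.92   (water demand)
  0.02x1 + 0.02x2 ≤ 0.06   (CO₂ footprint)
  x1, x2 ≥ 0.
The minimum-cost mix takes nothing from natural pozzolan — only fly ash. The 28-day strength contribution requirement is met with equality.
That vertex is x1 = 1.845.
Total cost: 0.08·1.845 = 0.14760.

£0.148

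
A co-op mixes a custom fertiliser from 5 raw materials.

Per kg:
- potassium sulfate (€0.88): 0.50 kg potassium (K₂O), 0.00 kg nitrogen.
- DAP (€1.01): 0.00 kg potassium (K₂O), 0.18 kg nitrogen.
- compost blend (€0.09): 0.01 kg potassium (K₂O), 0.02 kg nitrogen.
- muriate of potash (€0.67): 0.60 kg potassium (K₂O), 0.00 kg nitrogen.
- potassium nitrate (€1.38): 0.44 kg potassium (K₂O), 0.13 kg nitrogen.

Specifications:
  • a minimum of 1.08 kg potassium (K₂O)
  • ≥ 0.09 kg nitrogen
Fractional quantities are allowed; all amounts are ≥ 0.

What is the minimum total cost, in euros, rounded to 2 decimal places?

€1.56

This is a linear program. Let x1 = kg of potassium sulfate, x2 = kg of DAP, x3 = kg of compost blend, x4 = kg of muriate of potash, x5 = kg of potassium nitrate.
Minimise 0.88x1 + 1.01x2 + 0.09x3 + 0.67x4 + 1.38x5 s.t.:
  0.5x1 + 0.01x3 + 0.6x4 + 0.44x5 ≥ 1.08   (potassium (K₂O))
  0.18x2 + 0.02x3 + 0.13x5 ≥ 0.09   (nitrogen)
  x1, x2, x3, x4, x5 ≥ 0.
At the optimum only compost blend, muriate of potash are positive (potassium sulfate, DAP, potassium nitrate = 0). Binding constraints: potassium (K₂O) and nitrogen.
Optimal quantities: compost blend = 4.5 kg, muriate of potash = 1.725 kg.
Cost = 0.09·4.5 + 0.67·1.725 = 1.5608.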